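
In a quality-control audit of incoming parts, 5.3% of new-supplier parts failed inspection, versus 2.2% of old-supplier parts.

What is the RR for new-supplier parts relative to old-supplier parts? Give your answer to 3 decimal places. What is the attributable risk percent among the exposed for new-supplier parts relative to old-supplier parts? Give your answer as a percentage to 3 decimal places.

RR = 2.409; AR% = 58.491%

RR = 0.05300 / 0.02200 = 2.409
AR% = (0.05300 − 0.02200) / 0.05300 = 0.5849 → 58.491%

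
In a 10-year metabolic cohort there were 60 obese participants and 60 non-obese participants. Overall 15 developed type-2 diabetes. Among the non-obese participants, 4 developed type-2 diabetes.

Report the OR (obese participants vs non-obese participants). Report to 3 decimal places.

OR = 3.143

obese participants with the outcome: 15 − 4 = 11
obese participants without the outcome: 60 − 11 = 49
non-obese participants without the outcome: 60 − 4 = 56
OR = (11 × 56) / (49 × 4) = 616/196 ≈ 3.143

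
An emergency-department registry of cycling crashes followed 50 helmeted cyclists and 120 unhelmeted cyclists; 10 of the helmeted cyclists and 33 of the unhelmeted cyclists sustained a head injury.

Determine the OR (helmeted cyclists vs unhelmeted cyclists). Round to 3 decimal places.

OR = (10 × 87) / (40 × 33) = 870/1320 ≈ 0.659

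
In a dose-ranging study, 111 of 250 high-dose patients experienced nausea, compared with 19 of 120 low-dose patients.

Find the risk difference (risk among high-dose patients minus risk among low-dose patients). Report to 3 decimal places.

0.286

risk, high-dose patients = 111/250 = 0.4440
risk, low-dose patients = 19/120 = 0.1583
risk difference = 0.4440 − 0.1583 = 0.286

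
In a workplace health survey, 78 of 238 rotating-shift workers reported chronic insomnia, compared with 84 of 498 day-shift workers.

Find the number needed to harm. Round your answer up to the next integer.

7

risk, rotating-shift workers = 78/238 = 0.327731
risk, day-shift workers = 84/498 = 0.168675
absolute risk difference = 0.159056
1 / 0.159056 = 6.287 → round up → 7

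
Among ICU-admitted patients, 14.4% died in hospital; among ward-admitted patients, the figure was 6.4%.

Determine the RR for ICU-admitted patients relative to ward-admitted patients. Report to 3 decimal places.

RR = 0.1440 / 0.0640 = 2.250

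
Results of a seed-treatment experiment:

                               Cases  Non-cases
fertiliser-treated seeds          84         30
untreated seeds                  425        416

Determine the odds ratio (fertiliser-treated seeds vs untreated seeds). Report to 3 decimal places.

odds, fertiliser-treated seeds = 84/30 = 2.8000
odds, untreated seeds = 425/416 = 1.0216
OR = 2.8000 / 1.0216 = 2.741

2.741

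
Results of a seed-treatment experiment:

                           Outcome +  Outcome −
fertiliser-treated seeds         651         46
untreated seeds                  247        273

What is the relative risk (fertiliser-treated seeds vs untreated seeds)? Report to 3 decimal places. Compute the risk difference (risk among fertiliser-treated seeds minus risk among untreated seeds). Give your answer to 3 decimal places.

RR = 1.966; RD = 0.459

risk, fertiliser-treated seeds = 651/697 = 0.9340
risk, untreated seeds = 247/520 = 0.4750
RR = 0.9340 / 0.4750 = 1.966
risk difference = 0.9340 − 0.4750 = 0.459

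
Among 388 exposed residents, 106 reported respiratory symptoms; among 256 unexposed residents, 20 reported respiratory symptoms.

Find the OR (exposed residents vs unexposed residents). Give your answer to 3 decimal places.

OR = (106 × 236) / (282 × 20) = 25016/5640 ≈ 4.435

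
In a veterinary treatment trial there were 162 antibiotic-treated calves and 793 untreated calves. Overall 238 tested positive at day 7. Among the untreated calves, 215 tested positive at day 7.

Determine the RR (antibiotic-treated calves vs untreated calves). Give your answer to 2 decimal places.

antibiotic-treated calves with the outcome: 238 − 215 = 23
antibiotic-treated calves without the outcome: 162 − 23 = 139
untreated calves without the outcome: 793 − 215 = 578
risk, antibiotic-treated calves = 23/162 = 0.1420
risk, untreated calves = 215/793 = 0.2711
RR = 0.1420 / 0.2711 = 0.52

0.52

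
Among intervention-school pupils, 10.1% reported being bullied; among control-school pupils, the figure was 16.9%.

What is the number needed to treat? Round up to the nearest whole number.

absolute risk difference = 0.068000
1 / 0.068000 = 14.706 → round up → 15

NNT: 15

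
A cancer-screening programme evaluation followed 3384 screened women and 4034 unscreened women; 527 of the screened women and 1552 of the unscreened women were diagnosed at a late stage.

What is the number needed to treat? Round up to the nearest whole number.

NNT = 5

risk, screened women = 527/3384 = 0.155733
risk, unscreened women = 1552/4034 = 0.384730
absolute risk difference = 0.228997
1 / 0.228997 = 4.367 → round up → 5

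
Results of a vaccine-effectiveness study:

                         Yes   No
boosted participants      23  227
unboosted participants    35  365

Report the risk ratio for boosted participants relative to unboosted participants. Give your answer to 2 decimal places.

RR ≈ 1.05

risk, boosted participants = 23/250 = 0.0920
risk, unboosted participants = 35/400 = 0.0875
RR = 0.0920 / 0.0875 = 1.05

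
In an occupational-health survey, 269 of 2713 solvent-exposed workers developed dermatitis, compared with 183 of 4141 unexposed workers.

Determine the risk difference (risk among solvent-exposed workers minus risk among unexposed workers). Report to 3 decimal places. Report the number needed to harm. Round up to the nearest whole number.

risk, solvent-exposed workers = 269/2713 = 0.09915
risk, unexposed workers = 183/4141 = 0.04419
risk difference = 0.09915 − 0.04419 = 0.055
absolute risk difference = 0.054960
1 / 0.054960 = 18.195 → round up → 19

RD = 0.055; NNH = 19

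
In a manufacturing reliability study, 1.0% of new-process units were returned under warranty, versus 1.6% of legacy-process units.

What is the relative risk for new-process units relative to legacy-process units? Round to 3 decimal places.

RR = 0.01000 / 0.01600 = 0.625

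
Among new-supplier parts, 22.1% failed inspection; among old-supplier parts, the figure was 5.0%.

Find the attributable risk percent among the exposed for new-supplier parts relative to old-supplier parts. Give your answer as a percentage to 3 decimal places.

AR% = (0.2210 − 0.0500) / 0.2210 = 0.7738 → 77.376%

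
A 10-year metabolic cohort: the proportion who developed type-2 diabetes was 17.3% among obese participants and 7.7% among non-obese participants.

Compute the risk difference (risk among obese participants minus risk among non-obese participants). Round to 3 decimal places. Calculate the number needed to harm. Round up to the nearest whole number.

risk difference = 0.1730 − 0.0770 = 0.096
absolute risk difference = 0.096000
1 / 0.096000 = 10.417 → round up → 11

RD = 0.096; NNH = 11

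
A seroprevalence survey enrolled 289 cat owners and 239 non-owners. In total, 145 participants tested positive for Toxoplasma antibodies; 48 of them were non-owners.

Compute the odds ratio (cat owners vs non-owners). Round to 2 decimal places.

2.01

cat owners with the outcome: 145 − 48 = 97
cat owners without the outcome: 289 − 97 = 192
non-owners without the outcome: 239 − 48 = 191
odds, cat owners = 97/192 = 0.5052
odds, non-owners = 48/191 = 0.2513
OR = 0.5052 / 0.2513 = 2.01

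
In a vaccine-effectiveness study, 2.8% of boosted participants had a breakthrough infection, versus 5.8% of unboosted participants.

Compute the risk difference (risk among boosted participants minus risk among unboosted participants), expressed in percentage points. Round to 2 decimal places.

RD: -3.00

risk difference = 0.02800 − 0.05800 = -0.03000 → -3.00 percentage points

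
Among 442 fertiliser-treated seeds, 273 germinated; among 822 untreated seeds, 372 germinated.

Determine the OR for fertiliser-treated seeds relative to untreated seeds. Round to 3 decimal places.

OR = (273 × 450) / (169 × 372) = 122850/62868 ≈ 1.954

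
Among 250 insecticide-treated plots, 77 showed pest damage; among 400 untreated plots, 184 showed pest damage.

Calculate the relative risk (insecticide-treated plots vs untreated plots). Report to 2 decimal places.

RR ≈ 0.67

risk, insecticide-treated plots = 77/250 = 0.3080
risk, untreated plots = 184/400 = 0.4600
RR = 0.3080 / 0.4600 = 0.67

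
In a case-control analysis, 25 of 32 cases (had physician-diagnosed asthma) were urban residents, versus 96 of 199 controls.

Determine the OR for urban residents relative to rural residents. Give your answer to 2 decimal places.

OR = (25 × 103) / (96 × 7) = 2575/672 ≈ 3.83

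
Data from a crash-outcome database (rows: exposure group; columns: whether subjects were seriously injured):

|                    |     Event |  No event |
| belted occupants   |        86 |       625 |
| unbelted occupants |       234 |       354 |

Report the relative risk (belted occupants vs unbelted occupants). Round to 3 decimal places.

RR ≈ 0.304

risk, belted occupants = 86/711 = 0.1210
risk, unbelted occupants = 234/588 = 0.3980
RR = 0.1210 / 0.3980 = 0.304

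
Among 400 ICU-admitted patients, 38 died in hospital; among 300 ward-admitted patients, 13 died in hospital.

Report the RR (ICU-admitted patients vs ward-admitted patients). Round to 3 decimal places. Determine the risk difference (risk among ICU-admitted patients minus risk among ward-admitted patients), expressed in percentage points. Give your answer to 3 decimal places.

risk, ICU-admitted patients = 38/400 = 0.09500
risk, ward-admitted patients = 13/300 = 0.04333
RR = 0.09500 / 0.04333 = 2.192
risk difference = 0.09500 − 0.04333 = 0.05167 → 5.167 percentage points

RR = 2.192; RD = 5.167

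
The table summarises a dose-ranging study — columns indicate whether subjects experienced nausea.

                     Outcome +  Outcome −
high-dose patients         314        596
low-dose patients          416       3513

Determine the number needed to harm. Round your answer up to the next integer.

risk, high-dose patients = 314/910 = 0.345055
risk, low-dose patients = 416/3929 = 0.105879
absolute risk difference = 0.239176
1 / 0.239176 = 4.181 → round up → 5

NNH: 5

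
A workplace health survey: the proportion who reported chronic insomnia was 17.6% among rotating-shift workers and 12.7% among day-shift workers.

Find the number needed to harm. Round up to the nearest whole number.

NNH = 21

absolute risk difference = 0.049000
1 / 0.049000 = 20.408 → round up → 21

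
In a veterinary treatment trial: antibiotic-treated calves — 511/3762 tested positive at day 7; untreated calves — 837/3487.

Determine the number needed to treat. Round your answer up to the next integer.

NNT ≈ 10

risk, antibiotic-treated calves = 511/3762 = 0.135832
risk, untreated calves = 837/3487 = 0.240034
absolute risk difference = 0.104202
1 / 0.104202 = 9.597 → round up → 10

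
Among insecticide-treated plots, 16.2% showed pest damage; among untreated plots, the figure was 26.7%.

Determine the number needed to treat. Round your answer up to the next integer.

absolute risk difference = 0.105000
1 / 0.105000 = 9.524 → round up → 10

10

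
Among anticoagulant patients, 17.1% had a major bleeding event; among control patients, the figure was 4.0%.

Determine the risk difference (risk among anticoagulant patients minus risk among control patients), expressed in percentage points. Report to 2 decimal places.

13.10

risk difference = 0.17100 − 0.04000 = 0.13100 → 13.10 percentage points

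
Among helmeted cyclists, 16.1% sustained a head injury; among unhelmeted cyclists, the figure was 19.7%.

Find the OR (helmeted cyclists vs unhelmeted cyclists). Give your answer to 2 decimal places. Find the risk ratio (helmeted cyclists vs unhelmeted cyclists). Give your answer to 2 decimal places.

OR = 0.78; RR = 0.82

odds, helmeted cyclists = 0.1610/0.8390 = 0.1919
odds, unhelmeted cyclists = 0.1970/0.8030 = 0.2453
OR = 0.1919 / 0.2453 = 0.78
RR = 0.1610 / 0.1970 = 0.82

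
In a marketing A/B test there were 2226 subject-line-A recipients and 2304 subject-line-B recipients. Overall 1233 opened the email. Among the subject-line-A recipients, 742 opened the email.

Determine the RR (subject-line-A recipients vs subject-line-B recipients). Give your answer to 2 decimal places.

subject-line-A recipients without the outcome: 2226 − 742 = 1484
subject-line-B recipients with the outcome: 1233 − 742 = 491
subject-line-B recipients without the outcome: 2304 − 491 = 1813
risk, subject-line-A recipients = 742/2226 = 0.3333
risk, subject-line-B recipients = 491/2304 = 0.2131
RR = 0.3333 / 0.2131 = 1.56

RR ≈ 1.56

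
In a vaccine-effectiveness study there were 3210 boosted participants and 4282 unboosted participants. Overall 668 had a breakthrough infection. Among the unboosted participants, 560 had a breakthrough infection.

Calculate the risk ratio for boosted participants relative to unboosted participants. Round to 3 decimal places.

RR: 0.257

boosted participants with the outcome: 668 − 560 = 108
boosted participants without the outcome: 3210 − 108 = 3102
unboosted participants without the outcome: 4282 − 560 = 3722
risk, boosted participants = 108/3210 = 0.03364
risk, unboosted participants = 560/4282 = 0.13078
RR = 0.03364 / 0.13078 = 0.257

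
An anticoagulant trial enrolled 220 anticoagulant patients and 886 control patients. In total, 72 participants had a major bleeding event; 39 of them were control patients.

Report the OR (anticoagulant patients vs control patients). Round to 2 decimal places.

OR ≈ 3.83

anticoagulant patients with the outcome: 72 − 39 = 33
anticoagulant patients without the outcome: 220 − 33 = 187
control patients without the outcome: 886 − 39 = 847
OR = (33 × 847) / (187 × 39) = 27951/7293 ≈ 3.83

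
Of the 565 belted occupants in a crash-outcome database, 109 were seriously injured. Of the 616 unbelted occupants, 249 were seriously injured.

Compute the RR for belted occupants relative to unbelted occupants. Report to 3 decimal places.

RR = 0.477

risk, belted occupants = 109/565 = 0.1929
risk, unbelted occupants = 249/616 = 0.4042
RR = 0.1929 / 0.4042 = 0.477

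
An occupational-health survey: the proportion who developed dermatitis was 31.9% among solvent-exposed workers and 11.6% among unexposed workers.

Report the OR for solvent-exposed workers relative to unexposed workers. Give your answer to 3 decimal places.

odds, solvent-exposed workers = 0.3190/0.6810 = 0.4684
odds, unexposed workers = 0.1160/0.8840 = 0.1312
OR = 0.4684 / 0.1312 = 3.570

3.570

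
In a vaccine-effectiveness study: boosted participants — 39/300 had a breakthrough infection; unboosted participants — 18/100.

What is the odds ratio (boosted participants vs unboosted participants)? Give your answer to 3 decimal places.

OR ≈ 0.681

odds, boosted participants = 39/261 = 0.1494
odds, unboosted participants = 18/82 = 0.2195
OR = 0.1494 / 0.2195 = 0.681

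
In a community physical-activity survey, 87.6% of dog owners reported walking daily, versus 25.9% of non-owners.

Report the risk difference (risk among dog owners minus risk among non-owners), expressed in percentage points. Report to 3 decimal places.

61.700

risk difference = 0.8760 − 0.2590 = 0.6170 → 61.700 percentage points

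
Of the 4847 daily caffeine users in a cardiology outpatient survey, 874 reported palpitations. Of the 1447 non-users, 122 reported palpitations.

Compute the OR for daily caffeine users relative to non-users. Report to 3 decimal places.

OR = (874 × 1325) / (3973 × 122) = 1158050/484706 ≈ 2.389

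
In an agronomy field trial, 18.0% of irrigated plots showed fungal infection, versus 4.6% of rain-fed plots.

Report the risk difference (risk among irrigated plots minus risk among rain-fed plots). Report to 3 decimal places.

risk difference = 0.18000 − 0.04600 = 0.134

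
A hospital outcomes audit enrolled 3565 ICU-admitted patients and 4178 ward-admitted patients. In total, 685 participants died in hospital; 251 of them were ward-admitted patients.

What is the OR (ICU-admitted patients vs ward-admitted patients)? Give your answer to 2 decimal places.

2.17

ICU-admitted patients with the outcome: 685 − 251 = 434
ICU-admitted patients without the outcome: 3565 − 434 = 3131
ward-admitted patients without the outcome: 4178 − 251 = 3927
OR = (434 × 3927) / (3131 × 251) = 1704318/785881 ≈ 2.17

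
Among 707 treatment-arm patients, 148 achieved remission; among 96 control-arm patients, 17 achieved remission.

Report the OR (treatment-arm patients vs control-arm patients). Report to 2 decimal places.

odds, treatment-arm patients = 148/559 = 0.2648
odds, control-arm patients = 17/79 = 0.2152
OR = 0.2648 / 0.2152 = 1.23

OR: 1.23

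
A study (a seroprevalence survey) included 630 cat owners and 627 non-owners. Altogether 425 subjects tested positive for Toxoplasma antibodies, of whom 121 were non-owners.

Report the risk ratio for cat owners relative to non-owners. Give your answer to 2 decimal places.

cat owners with the outcome: 425 − 121 = 304
cat owners without the outcome: 630 − 304 = 326
non-owners without the outcome: 627 − 121 = 506
risk, cat owners = 304/630 = 0.4825
risk, non-owners = 121/627 = 0.1930
RR = 0.4825 / 0.1930 = 2.50

RR = 2.50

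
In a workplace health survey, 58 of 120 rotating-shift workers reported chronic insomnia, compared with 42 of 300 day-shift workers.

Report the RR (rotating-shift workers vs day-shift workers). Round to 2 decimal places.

3.45

risk, rotating-shift workers = 58/120 = 0.4833
risk, day-shift workers = 42/300 = 0.1400
RR = 0.4833 / 0.1400 = 3.45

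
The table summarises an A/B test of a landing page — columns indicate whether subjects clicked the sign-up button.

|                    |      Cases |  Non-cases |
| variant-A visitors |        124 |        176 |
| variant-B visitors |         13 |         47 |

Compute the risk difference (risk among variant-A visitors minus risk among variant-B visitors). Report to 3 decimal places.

0.197

risk, variant-A visitors = 124/300 = 0.4133
risk, variant-B visitors = 13/60 = 0.2167
risk difference = 0.4133 − 0.2167 = 0.197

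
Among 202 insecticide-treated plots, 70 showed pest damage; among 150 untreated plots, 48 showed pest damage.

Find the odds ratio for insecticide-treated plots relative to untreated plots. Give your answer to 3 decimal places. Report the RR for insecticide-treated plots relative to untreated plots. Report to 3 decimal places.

OR = (70 × 102) / (132 × 48) = 7140/6336 ≈ 1.127
risk, insecticide-treated plots = 70/202 = 0.3465
risk, untreated plots = 48/150 = 0.3200
RR = 0.3465 / 0.3200 = 1.083

OR = 1.127; RR = 1.083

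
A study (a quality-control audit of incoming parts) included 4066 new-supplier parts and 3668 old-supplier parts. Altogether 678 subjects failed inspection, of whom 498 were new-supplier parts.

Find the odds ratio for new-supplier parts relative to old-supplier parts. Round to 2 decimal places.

OR ≈ 2.70

new-supplier parts without the outcome: 4066 − 498 = 3568
old-supplier parts with the outcome: 678 − 498 = 180
old-supplier parts without the outcome: 3668 − 180 = 3488
odds, new-supplier parts = 498/3568 = 0.13957
odds, old-supplier parts = 180/3488 = 0.05161
OR = 0.13957 / 0.05161 = 2.70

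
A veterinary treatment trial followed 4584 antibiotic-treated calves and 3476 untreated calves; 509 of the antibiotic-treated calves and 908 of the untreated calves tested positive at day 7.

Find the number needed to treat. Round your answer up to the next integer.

risk, antibiotic-treated calves = 509/4584 = 0.111038
risk, untreated calves = 908/3476 = 0.261220
absolute risk difference = 0.150181
1 / 0.150181 = 6.659 → round up → 7

7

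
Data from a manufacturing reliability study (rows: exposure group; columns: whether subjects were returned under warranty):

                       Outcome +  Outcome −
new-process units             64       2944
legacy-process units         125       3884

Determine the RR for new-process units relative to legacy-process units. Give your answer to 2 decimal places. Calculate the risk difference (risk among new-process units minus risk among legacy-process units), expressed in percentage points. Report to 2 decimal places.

RR = 0.68; RD = -0.99

risk, new-process units = 64/3008 = 0.02128
risk, legacy-process units = 125/4009 = 0.03118
RR = 0.02128 / 0.03118 = 0.68
risk difference = 0.02128 − 0.03118 = -0.00990 → -0.99 percentage points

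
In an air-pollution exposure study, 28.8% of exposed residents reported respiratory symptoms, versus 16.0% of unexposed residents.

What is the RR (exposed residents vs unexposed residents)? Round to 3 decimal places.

RR = 0.2880 / 0.1600 = 1.800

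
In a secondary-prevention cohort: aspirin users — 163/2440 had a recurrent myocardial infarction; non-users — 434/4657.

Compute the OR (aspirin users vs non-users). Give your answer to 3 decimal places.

OR = (163 × 4223) / (2277 × 434) = 688349/988218 ≈ 0.697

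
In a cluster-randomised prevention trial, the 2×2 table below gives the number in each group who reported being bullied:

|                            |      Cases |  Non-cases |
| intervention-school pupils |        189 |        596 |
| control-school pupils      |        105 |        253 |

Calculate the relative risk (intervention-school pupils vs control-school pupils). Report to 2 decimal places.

risk, intervention-school pupils = 189/785 = 0.2408
risk, control-school pupils = 105/358 = 0.2933
RR = 0.2408 / 0.2933 = 0.82

0.82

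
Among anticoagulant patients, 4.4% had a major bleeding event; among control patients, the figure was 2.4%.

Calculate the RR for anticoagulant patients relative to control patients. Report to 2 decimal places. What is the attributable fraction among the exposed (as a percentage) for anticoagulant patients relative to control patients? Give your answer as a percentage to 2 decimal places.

RR = 0.04400 / 0.02400 = 1.83
AR% = (0.04400 − 0.02400) / 0.04400 = 0.4545 → 45.45%

RR = 1.83; AR% = 45.45%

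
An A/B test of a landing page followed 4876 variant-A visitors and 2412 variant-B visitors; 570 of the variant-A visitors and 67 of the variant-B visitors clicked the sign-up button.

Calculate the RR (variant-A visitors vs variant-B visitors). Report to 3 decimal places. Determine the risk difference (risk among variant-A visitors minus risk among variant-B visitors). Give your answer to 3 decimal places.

risk, variant-A visitors = 570/4876 = 0.11690
risk, variant-B visitors = 67/2412 = 0.02778
RR = 0.11690 / 0.02778 = 4.208
risk difference = 0.11690 − 0.02778 = 0.089

RR = 4.208; RD = 0.089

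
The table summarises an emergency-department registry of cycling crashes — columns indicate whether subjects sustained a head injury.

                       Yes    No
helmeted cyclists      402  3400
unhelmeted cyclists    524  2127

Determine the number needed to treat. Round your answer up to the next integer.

NNT = 11

risk, helmeted cyclists = 402/3802 = 0.105734
risk, unhelmeted cyclists = 524/2651 = 0.197661
absolute risk difference = 0.091927
1 / 0.091927 = 10.878 → round up → 11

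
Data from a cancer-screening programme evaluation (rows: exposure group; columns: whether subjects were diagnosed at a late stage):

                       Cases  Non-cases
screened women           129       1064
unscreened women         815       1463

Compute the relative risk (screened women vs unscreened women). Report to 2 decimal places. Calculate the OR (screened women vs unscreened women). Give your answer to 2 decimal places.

RR = 0.30; OR = 0.22

risk, screened women = 129/1193 = 0.1081
risk, unscreened women = 815/2278 = 0.3578
RR = 0.1081 / 0.3578 = 0.30
OR = (129 × 1463) / (1064 × 815) = 188727/867160 ≈ 0.22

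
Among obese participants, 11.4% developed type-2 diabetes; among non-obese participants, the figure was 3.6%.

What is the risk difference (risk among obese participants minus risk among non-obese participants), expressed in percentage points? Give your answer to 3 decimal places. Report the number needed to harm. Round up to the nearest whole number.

RD = 7.800; NNH = 13

risk difference = 0.11400 − 0.03600 = 0.07800 → 7.800 percentage points
absolute risk difference = 0.078000
1 / 0.078000 = 12.821 → round up → 13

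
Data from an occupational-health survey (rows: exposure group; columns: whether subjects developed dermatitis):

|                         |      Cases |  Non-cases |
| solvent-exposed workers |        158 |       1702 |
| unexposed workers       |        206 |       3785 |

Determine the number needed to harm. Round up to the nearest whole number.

risk, solvent-exposed workers = 158/1860 = 0.084946
risk, unexposed workers = 206/3991 = 0.051616
absolute risk difference = 0.033330
1 / 0.033330 = 30.003 → round up → 31

31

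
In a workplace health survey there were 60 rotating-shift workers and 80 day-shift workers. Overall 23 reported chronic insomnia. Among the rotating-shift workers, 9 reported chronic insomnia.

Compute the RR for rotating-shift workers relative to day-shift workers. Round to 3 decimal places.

rotating-shift workers without the outcome: 60 − 9 = 51
day-shift workers with the outcome: 23 − 9 = 14
day-shift workers without the outcome: 80 − 14 = 66
risk, rotating-shift workers = 9/60 = 0.1500
risk, day-shift workers = 14/80 = 0.1750
RR = 0.1500 / 0.1750 = 0.857

RR = 0.857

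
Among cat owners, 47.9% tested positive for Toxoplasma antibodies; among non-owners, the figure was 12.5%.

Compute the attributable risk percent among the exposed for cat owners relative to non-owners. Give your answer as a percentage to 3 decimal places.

AR% = (0.4790 − 0.1250) / 0.4790 = 0.7390 → 73.904%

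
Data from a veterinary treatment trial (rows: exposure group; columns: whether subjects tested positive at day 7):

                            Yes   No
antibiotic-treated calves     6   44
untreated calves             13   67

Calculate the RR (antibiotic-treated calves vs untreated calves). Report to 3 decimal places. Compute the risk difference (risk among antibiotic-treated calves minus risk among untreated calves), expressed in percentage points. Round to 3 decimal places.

risk, antibiotic-treated calves = 6/50 = 0.1200
risk, untreated calves = 13/80 = 0.1625
RR = 0.1200 / 0.1625 = 0.738
risk difference = 0.1200 − 0.1625 = -0.0425 → -4.250 percentage points

RR = 0.738; RD = -4.250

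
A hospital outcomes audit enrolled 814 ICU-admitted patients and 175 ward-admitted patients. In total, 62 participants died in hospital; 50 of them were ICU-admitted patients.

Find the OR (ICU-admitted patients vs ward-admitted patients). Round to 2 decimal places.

0.89

ICU-admitted patients without the outcome: 814 − 50 = 764
ward-admitted patients with the outcome: 62 − 50 = 12
ward-admitted patients without the outcome: 175 − 12 = 163
odds, ICU-admitted patients = 50/764 = 0.0654
odds, ward-admitted patients = 12/163 = 0.0736
OR = 0.0654 / 0.0736 = 0.89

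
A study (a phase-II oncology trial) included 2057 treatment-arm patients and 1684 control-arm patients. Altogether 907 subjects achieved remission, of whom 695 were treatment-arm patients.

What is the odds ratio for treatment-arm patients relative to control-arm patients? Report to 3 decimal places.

treatment-arm patients without the outcome: 2057 − 695 = 1362
control-arm patients with the outcome: 907 − 695 = 212
control-arm patients without the outcome: 1684 − 212 = 1472
OR = (695 × 1472) / (1362 × 212) = 1023040/288744 ≈ 3.543

OR: 3.543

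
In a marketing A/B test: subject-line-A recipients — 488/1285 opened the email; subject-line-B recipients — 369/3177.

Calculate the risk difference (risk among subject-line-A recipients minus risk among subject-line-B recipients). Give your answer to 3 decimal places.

risk, subject-line-A recipients = 488/1285 = 0.3798
risk, subject-line-B recipients = 369/3177 = 0.1161
risk difference = 0.3798 − 0.1161 = 0.264

0.264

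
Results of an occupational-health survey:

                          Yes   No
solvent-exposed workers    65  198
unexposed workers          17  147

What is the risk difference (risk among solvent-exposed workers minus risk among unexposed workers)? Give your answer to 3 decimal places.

risk, solvent-exposed workers = 65/263 = 0.2471
risk, unexposed workers = 17/164 = 0.1037
risk difference = 0.2471 − 0.1037 = 0.143

RD: 0.143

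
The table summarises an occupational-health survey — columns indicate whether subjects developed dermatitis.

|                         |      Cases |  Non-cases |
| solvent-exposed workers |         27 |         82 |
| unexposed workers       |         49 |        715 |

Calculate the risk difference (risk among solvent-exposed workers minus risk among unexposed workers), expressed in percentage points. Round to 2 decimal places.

risk, solvent-exposed workers = 27/109 = 0.2477
risk, unexposed workers = 49/764 = 0.0641
risk difference = 0.2477 − 0.0641 = 0.1836 → 18.36 percentage points

RD = 18.36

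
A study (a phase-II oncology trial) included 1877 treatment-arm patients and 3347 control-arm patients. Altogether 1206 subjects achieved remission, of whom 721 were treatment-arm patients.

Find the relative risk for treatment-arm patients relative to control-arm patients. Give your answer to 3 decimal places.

RR = 2.651

treatment-arm patients without the outcome: 1877 − 721 = 1156
control-arm patients with the outcome: 1206 − 721 = 485
control-arm patients without the outcome: 3347 − 485 = 2862
risk, treatment-arm patients = 721/1877 = 0.3841
risk, control-arm patients = 485/3347 = 0.1449
RR = 0.3841 / 0.1449 = 2.651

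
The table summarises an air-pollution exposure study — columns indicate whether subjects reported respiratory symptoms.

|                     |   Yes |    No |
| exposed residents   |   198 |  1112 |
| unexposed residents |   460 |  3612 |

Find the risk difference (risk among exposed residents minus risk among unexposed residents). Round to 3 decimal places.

risk, exposed residents = 198/1310 = 0.1511
risk, unexposed residents = 460/4072 = 0.1130
risk difference = 0.1511 − 0.1130 = 0.038

RD ≈ 0.038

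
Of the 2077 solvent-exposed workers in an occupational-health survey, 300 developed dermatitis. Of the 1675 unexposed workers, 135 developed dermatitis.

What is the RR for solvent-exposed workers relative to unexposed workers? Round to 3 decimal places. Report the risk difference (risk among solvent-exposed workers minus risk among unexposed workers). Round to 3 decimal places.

RR = 1.792; RD = 0.064

risk, solvent-exposed workers = 300/2077 = 0.1444
risk, unexposed workers = 135/1675 = 0.0806
RR = 0.1444 / 0.0806 = 1.792
risk difference = 0.1444 − 0.0806 = 0.064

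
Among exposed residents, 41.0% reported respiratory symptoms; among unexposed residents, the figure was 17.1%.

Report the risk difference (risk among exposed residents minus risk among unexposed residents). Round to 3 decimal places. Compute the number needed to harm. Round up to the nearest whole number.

RD = 0.239; NNH = 5

risk difference = 0.4100 − 0.1710 = 0.239
absolute risk difference = 0.239000
1 / 0.239000 = 4.184 → round up → 5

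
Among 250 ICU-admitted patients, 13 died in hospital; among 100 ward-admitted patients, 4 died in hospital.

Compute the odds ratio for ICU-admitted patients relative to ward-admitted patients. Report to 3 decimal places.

OR = (13 × 96) / (237 × 4) = 1248/948 ≈ 1.316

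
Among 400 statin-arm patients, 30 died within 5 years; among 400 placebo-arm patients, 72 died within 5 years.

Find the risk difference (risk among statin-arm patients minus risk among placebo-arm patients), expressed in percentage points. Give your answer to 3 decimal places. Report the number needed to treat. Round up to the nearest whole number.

RD = -10.500; NNT = 10

risk, statin-arm patients = 30/400 = 0.0750
risk, placebo-arm patients = 72/400 = 0.1800
risk difference = 0.0750 − 0.1800 = -0.1050 → -10.500 percentage points
absolute risk difference = 0.105000
1 / 0.105000 = 9.524 → round up → 10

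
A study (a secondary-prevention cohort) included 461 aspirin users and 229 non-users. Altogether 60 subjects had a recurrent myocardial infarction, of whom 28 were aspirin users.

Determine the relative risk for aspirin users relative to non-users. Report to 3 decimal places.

aspirin users without the outcome: 461 − 28 = 433
non-users with the outcome: 60 − 28 = 32
non-users without the outcome: 229 − 32 = 197
risk, aspirin users = 28/461 = 0.0607
risk, non-users = 32/229 = 0.1397
RR = 0.0607 / 0.1397 = 0.435

RR ≈ 0.435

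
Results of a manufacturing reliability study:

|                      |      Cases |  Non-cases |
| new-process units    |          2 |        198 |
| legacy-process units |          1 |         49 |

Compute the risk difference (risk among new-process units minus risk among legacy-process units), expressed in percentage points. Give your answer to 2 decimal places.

risk, new-process units = 2/200 = 0.01000
risk, legacy-process units = 1/50 = 0.02000
risk difference = 0.01000 − 0.02000 = -0.01000 → -1.00 percentage points

-1.00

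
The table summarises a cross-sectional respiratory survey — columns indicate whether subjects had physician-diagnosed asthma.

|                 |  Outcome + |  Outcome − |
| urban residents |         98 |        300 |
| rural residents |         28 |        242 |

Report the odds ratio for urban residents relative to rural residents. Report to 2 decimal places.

OR = (98 × 242) / (300 × 28) = 23716/8400 ≈ 2.82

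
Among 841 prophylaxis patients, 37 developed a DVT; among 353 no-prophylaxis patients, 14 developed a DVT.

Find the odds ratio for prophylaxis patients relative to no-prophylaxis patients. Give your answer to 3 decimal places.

OR = (37 × 339) / (804 × 14) = 12543/11256 ≈ 1.114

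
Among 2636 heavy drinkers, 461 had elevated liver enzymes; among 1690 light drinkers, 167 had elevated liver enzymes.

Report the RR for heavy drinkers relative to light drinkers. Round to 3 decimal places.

1.770

risk, heavy drinkers = 461/2636 = 0.1749
risk, light drinkers = 167/1690 = 0.0988
RR = 0.1749 / 0.0988 = 1.770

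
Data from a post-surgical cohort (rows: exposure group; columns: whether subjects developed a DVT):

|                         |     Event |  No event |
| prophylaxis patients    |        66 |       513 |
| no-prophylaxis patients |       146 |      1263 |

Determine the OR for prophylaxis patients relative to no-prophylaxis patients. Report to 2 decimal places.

1.11

odds, prophylaxis patients = 66/513 = 0.1287
odds, no-prophylaxis patients = 146/1263 = 0.1156
OR = 0.1287 / 0.1156 = 1.11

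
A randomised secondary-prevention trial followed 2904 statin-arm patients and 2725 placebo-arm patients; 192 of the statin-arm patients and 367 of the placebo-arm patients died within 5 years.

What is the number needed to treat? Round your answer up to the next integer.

risk, statin-arm patients = 192/2904 = 0.066116
risk, placebo-arm patients = 367/2725 = 0.134679
absolute risk difference = 0.068563
1 / 0.068563 = 14.585 → round up → 15

NNT: 15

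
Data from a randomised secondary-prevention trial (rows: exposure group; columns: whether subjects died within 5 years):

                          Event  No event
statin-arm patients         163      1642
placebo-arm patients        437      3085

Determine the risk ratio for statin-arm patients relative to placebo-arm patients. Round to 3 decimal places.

RR = 0.728

risk, statin-arm patients = 163/1805 = 0.0903
risk, placebo-arm patients = 437/3522 = 0.1241
RR = 0.0903 / 0.1241 = 0.728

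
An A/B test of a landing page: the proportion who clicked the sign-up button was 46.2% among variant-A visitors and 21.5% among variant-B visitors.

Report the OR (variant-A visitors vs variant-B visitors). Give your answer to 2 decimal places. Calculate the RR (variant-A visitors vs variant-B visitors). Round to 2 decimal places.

OR = 3.14; RR = 2.15

odds, variant-A visitors = 0.4620/0.5380 = 0.8587
odds, variant-B visitors = 0.2150/0.7850 = 0.2739
OR = 0.8587 / 0.2739 = 3.14
RR = 0.4620 / 0.2150 = 2.15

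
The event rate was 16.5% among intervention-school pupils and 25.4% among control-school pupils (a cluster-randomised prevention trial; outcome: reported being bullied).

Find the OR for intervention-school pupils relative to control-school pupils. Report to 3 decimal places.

0.580

odds, intervention-school pupils = 0.1650/0.8350 = 0.1976
odds, control-school pupils = 0.2540/0.7460 = 0.3405
OR = 0.1976 / 0.3405 = 0.580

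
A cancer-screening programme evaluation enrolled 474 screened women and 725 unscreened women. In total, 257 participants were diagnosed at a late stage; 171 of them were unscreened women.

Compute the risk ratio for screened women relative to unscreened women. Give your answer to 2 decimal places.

0.77

screened women with the outcome: 257 − 171 = 86
screened women without the outcome: 474 − 86 = 388
unscreened women without the outcome: 725 − 171 = 554
risk, screened women = 86/474 = 0.1814
risk, unscreened women = 171/725 = 0.2359
RR = 0.1814 / 0.2359 = 0.77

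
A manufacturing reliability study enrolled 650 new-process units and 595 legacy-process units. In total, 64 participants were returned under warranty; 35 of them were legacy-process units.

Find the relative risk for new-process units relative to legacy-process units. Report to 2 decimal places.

new-process units with the outcome: 64 − 35 = 29
new-process units without the outcome: 650 − 29 = 621
legacy-process units without the outcome: 595 − 35 = 560
risk, new-process units = 29/650 = 0.04462
risk, legacy-process units = 35/595 = 0.05882
RR = 0.04462 / 0.05882 = 0.76

0.76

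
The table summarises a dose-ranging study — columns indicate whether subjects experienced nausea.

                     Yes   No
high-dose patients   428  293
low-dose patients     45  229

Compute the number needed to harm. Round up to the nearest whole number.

NNH = 3

risk, high-dose patients = 428/721 = 0.593620
risk, low-dose patients = 45/274 = 0.164234
absolute risk difference = 0.429386
1 / 0.429386 = 2.329 → round up → 3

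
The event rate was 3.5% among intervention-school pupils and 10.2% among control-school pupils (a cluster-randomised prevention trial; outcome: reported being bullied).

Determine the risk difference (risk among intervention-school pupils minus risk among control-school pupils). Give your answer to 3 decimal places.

risk difference = 0.03500 − 0.10200 = -0.067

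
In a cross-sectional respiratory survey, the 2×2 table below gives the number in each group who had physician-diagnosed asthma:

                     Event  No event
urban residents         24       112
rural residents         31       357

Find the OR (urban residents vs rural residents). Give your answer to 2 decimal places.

OR = (24 × 357) / (112 × 31) = 8568/3472 ≈ 2.47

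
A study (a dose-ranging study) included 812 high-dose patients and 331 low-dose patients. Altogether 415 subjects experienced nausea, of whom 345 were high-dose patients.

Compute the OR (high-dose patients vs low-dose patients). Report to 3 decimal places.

high-dose patients without the outcome: 812 − 345 = 467
low-dose patients with the outcome: 415 − 345 = 70
low-dose patients without the outcome: 331 − 70 = 261
odds, high-dose patients = 345/467 = 0.7388
odds, low-dose patients = 70/261 = 0.2682
OR = 0.7388 / 0.2682 = 2.755

2.755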